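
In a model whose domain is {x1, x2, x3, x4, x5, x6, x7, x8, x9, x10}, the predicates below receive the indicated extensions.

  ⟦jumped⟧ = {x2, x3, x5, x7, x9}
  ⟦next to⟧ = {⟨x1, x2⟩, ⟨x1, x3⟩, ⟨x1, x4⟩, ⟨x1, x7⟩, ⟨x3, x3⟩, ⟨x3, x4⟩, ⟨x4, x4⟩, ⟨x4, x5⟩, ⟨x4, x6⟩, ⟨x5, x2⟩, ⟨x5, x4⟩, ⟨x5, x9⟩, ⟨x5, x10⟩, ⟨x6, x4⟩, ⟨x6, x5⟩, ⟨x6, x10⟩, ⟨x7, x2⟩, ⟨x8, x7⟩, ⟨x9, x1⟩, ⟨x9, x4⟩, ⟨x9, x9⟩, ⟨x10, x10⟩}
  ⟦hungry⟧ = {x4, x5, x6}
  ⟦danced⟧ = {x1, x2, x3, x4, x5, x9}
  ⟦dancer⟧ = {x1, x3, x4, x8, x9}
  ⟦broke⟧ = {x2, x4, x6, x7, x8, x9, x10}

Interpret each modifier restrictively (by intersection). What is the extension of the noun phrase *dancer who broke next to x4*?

⟦who broke⟧ = ⟦broke⟧ = {x2, x4, x6, x7, x8, x9, x10}
⟦next to x4⟧ = {x : ⟨x, x4⟩ ∈ ⟦next to⟧} = {x1, x3, x4, x5, x6, x9}
⟦dancer⟧ = {x1, x3, x4, x8, x9}
… ∩ ⟦who broke⟧ = {x1, x3, x4, x8, x9} ∩ {x2, x4, x6, x7, x8, x9, x10} = {x4, x8, x9}
… ∩ ⟦next to x4⟧ = {x4, x8, x9} ∩ {x1, x3, x4, x5, x6, x9} = {x4, x9}
So ⟦dancer who broke next to x4⟧ = {x4, x9}.

{x4, x9}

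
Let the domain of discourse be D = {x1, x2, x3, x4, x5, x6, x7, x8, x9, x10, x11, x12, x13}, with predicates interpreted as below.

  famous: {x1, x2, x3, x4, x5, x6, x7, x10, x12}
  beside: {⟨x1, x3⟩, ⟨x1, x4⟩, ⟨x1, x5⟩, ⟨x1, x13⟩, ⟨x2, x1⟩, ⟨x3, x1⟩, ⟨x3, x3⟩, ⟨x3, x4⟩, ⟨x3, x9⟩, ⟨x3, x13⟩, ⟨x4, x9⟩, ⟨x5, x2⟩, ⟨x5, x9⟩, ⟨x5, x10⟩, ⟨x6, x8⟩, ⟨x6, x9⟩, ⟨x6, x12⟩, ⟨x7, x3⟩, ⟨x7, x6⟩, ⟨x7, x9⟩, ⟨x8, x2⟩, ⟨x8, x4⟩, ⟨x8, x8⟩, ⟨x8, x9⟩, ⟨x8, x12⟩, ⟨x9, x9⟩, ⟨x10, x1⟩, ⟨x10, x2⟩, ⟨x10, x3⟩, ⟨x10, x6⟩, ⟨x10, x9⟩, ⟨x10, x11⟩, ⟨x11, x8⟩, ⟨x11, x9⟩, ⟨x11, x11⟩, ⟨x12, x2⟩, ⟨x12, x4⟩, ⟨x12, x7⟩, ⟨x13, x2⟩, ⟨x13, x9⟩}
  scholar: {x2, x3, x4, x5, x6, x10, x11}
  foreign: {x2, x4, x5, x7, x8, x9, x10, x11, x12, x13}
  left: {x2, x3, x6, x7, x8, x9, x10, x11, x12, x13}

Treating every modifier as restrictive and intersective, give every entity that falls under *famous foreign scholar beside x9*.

{x4, x5, x10}

⟦beside x9⟧ = {x : ⟨x, x9⟩ ∈ ⟦beside⟧} = {x3, x4, x5, x6, x7, x8, x9, x10, x11, x13}
⟦scholar⟧ = {x2, x3, x4, x5, x6, x10, x11}
… ∩ ⟦beside x9⟧ = {x2, x3, x4, x5, x6, x10, x11} ∩ {x3, x4, x5, x6, x7, x8, x9, x10, x11, x13} = {x3, x4, x5, x6, x10, x11}
… ∩ ⟦famous⟧ = {x3, x4, x5, x6, x10, x11} ∩ {x1, x2, x3, x4, x5, x6, x7, x10, x12} = {x3, x4, x5, x6, x10}
… ∩ ⟦foreign⟧ = {x3, x4, x5, x6, x10} ∩ {x2, x4, x5, x7, x8, x9, x10, x11, x12, x13} = {x4, x5, x10}
So ⟦famous foreign scholar beside x9⟧ = {x4, x5, x10}.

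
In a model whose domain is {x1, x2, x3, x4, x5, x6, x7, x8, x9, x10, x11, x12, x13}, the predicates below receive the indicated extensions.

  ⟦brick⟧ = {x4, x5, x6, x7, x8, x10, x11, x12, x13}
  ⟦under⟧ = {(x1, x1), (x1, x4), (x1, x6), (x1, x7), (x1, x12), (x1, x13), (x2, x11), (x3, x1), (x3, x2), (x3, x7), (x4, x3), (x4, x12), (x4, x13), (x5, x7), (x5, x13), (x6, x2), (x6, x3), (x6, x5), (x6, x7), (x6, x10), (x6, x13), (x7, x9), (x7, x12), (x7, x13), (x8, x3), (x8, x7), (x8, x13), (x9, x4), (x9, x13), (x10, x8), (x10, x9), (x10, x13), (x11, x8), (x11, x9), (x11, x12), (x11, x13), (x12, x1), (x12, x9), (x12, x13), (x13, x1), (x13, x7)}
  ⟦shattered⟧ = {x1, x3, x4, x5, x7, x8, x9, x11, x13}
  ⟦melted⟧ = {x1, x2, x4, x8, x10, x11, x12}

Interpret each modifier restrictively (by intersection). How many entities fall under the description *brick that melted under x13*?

⟦that melted⟧ = ⟦melted⟧ = {x1, x2, x4, x8, x10, x11, x12}
⟦under x13⟧ = {x : ⟨x, x13⟩ ∈ ⟦under⟧} = {x1, x4, x5, x6, x7, x8, x9, x10, x11, x12}
⟦brick⟧ = {x4, x5, x6, x7, x8, x10, x11, x12, x13}
… ∩ ⟦that melted⟧ = {x4, x5, x6, x7, x8, x10, x11, x12, x13} ∩ {x1, x2, x4, x8, x10, x11, x12} = {x4, x8, x10, x11, x12}
… ∩ ⟦under x13⟧ = {x4, x8, x10, x11, x12} ∩ {x1, x4, x5, x6, x7, x8, x9, x10, x11, x12} = {x4, x8, x10, x11, x12}
⟦brick that melted under x13⟧ = {x4, x8, x10, x11, x12}, so the cardinality is 5.

5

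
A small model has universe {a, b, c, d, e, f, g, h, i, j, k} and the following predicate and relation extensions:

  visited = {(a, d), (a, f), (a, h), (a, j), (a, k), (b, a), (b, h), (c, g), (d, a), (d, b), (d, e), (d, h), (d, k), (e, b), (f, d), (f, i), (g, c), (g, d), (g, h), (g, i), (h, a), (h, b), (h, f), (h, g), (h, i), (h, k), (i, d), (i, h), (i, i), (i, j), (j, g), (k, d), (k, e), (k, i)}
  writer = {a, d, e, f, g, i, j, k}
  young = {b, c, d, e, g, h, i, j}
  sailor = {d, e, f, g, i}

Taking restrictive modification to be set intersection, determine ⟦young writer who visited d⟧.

⟦who visited d⟧ = {x : ⟨x, d⟩ ∈ ⟦visited⟧} = {a, f, g, i, k}
⟦writer⟧ = {a, d, e, f, g, i, j, k}
… ∩ ⟦who visited d⟧ = {a, d, e, f, g, i, j, k} ∩ {a, f, g, i, k} = {a, f, g, i, k}
… ∩ ⟦young⟧ = {a, f, g, i, k} ∩ {b, c, d, e, g, h, i, j} = {g, i}
So ⟦young writer who visited d⟧ = {g, i}.

{g, i}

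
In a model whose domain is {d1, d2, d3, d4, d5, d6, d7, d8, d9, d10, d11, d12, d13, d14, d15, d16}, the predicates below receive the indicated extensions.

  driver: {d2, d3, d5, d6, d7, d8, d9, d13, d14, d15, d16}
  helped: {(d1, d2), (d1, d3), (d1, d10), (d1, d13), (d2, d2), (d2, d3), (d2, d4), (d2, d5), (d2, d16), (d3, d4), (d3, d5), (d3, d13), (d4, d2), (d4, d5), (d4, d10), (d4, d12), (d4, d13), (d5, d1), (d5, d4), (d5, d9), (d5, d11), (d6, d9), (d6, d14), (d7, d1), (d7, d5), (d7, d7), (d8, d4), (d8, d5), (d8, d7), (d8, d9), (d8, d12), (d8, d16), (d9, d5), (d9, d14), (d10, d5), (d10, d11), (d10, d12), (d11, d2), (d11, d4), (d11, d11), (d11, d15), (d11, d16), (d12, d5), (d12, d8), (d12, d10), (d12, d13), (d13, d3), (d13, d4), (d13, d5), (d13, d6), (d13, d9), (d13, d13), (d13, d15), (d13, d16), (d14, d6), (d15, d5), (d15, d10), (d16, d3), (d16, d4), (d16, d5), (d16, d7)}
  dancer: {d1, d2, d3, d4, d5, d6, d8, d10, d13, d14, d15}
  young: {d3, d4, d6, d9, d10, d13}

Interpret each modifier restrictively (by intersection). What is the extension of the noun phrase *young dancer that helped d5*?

{d3, d4, d10, d13}

⟦that helped d5⟧ = {x : ⟨x, d5⟩ ∈ ⟦helped⟧} = {d2, d3, d4, d7, d8, d9, d10, d12, d13, d15, d16}
⟦dancer⟧ = {d1, d2, d3, d4, d5, d6, d8, d10, d13, d14, d15}
… ∩ ⟦that helped d5⟧ = {d1, d2, d3, d4, d5, d6, d8, d10, d13, d14, d15} ∩ {d2, d3, d4, d7, d8, d9, d10, d12, d13, d15, d16} = {d2, d3, d4, d8, d10, d13, d15}
… ∩ ⟦young⟧ = {d2, d3, d4, d8, d10, d13, d15} ∩ {d3, d4, d6, d9, d10, d13} = {d3, d4, d10, d13}
So ⟦young dancer that helped d5⟧ = {d3, d4, d10, d13}.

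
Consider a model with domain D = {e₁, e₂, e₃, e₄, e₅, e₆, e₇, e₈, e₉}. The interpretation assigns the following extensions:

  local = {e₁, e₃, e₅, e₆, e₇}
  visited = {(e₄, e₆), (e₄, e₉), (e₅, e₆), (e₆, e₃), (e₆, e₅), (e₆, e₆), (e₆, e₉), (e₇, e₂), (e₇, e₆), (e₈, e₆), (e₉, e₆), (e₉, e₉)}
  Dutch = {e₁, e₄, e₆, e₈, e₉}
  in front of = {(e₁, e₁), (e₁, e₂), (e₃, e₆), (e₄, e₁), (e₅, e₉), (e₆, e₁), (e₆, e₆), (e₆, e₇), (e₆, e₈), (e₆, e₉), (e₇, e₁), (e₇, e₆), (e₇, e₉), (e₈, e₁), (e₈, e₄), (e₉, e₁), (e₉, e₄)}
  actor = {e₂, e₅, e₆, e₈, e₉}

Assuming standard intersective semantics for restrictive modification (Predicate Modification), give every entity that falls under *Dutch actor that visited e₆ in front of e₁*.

{e₆, e₈, e₉}

⟦that visited e₆⟧ = {x : ⟨x, e₆⟩ ∈ ⟦visited⟧} = {e₄, e₅, e₆, e₇, e₈, e₉}
⟦in front of e₁⟧ = {x : ⟨x, e₁⟩ ∈ ⟦in front of⟧} = {e₁, e₄, e₆, e₇, e₈, e₉}
⟦actor⟧ = {e₂, e₅, e₆, e₈, e₉}
… ∩ ⟦that visited e₆⟧ = {e₂, e₅, e₆, e₈, e₉} ∩ {e₄, e₅, e₆, e₇, e₈, e₉} = {e₅, e₆, e₈, e₉}
… ∩ ⟦in front of e₁⟧ = {e₅, e₆, e₈, e₉} ∩ {e₁, e₄, e₆, e₇, e₈, e₉} = {e₆, e₈, e₉}
… ∩ ⟦Dutch⟧ = {e₆, e₈, e₉} ∩ {e₁, e₄, e₆, e₈, e₉} = {e₆, e₈, e₉}
So ⟦Dutch actor that visited e₆ in front of e₁⟧ = {e₆, e₈, e₉}.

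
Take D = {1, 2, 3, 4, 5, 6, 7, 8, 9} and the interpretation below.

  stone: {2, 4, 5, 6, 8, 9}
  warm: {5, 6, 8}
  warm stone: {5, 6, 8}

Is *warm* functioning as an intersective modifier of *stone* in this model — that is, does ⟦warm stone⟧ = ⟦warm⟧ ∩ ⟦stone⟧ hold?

yes

⟦warm⟧ ∩ ⟦stone⟧ = {5, 6, 8} ∩ {2, 4, 5, 6, 8, 9} = {5, 6, 8}
Observed ⟦warm stone⟧ = {5, 6, 8}.
These coincide, so the modifier is intersective here.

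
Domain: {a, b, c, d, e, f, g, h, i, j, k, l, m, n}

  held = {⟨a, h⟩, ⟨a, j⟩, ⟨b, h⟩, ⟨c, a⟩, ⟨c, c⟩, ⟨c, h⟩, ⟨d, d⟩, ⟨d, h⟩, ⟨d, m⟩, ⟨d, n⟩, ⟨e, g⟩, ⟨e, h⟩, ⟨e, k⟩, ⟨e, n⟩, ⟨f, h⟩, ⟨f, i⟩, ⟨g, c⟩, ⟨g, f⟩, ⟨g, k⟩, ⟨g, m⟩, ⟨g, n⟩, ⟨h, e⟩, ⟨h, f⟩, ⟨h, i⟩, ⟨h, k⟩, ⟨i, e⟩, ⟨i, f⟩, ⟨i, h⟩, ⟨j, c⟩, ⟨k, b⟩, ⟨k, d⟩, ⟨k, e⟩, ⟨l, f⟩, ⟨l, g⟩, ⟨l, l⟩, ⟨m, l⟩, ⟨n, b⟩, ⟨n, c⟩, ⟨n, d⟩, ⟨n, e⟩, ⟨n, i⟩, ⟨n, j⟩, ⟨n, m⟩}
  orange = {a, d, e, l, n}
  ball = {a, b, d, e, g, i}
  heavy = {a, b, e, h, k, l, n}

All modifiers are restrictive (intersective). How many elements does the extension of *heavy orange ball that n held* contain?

1

⟦that n held⟧ = {x : ⟨n, x⟩ ∈ ⟦held⟧} = {b, c, d, e, i, j, m}
⟦ball⟧ = {a, b, d, e, g, i}
… ∩ ⟦that n held⟧ = {a, b, d, e, g, i} ∩ {b, c, d, e, i, j, m} = {b, d, e, i}
… ∩ ⟦heavy⟧ = {b, d, e, i} ∩ {a, b, e, h, k, l, n} = {b, e}
… ∩ ⟦orange⟧ = {b, e} ∩ {a, d, e, l, n} = {e}
⟦heavy orange ball that n held⟧ = {e}, so the cardinality is 1.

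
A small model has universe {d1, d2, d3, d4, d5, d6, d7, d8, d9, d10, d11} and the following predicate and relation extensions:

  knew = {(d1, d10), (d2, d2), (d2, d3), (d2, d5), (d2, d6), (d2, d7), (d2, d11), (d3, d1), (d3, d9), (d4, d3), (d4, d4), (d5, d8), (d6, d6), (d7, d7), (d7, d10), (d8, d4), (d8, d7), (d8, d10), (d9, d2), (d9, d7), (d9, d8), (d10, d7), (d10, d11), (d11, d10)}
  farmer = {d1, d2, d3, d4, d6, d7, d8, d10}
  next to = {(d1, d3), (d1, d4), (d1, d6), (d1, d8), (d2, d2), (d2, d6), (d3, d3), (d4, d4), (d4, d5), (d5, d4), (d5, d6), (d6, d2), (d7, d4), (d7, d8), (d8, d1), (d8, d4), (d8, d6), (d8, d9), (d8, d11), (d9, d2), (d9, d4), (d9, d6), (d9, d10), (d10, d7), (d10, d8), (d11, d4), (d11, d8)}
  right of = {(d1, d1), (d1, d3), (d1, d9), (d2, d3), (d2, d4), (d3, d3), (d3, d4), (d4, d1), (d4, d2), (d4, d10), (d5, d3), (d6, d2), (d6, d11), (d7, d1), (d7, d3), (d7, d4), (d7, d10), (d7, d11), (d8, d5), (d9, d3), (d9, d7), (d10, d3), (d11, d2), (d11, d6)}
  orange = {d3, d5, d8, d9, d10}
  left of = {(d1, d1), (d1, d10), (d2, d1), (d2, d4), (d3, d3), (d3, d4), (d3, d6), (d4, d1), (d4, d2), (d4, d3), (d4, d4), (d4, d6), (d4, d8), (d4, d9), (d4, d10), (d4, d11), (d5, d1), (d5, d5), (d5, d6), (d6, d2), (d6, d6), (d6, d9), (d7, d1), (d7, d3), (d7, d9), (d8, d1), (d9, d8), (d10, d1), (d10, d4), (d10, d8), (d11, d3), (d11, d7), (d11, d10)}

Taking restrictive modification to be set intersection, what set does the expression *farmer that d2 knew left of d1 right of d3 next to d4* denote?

{d7}

⟦that d2 knew⟧ = {x : ⟨d2, x⟩ ∈ ⟦knew⟧} = {d2, d3, d5, d6, d7, d11}
⟦left of d1⟧ = {x : ⟨x, d1⟩ ∈ ⟦left of⟧} = {d1, d2, d4, d5, d7, d8, d10}
⟦right of d3⟧ = {x : ⟨x, d3⟩ ∈ ⟦right of⟧} = {d1, d2, d3, d5, d7, d9, d10}
⟦next to d4⟧ = {x : ⟨x, d4⟩ ∈ ⟦next to⟧} = {d1, d4, d5, d7, d8, d9, d11}
⟦farmer⟧ = {d1, d2, d3, d4, d6, d7, d8, d10}
… ∩ ⟦that d2 knew⟧ = {d1, d2, d3, d4, d6, d7, d8, d10} ∩ {d2, d3, d5, d6, d7, d11} = {d2, d3, d6, d7}
… ∩ ⟦left of d1⟧ = {d2, d3, d6, d7} ∩ {d1, d2, d4, d5, d7, d8, d10} = {d2, d7}
… ∩ ⟦right of d3⟧ = {d2, d7} ∩ {d1, d2, d3, d5, d7, d9, d10} = {d2, d7}
… ∩ ⟦next to d4⟧ = {d2, d7} ∩ {d1, d4, d5, d7, d8, d9, d11} = {d7}
So ⟦farmer that d2 knew left of d1 right of d3 next to d4⟧ = {d7}.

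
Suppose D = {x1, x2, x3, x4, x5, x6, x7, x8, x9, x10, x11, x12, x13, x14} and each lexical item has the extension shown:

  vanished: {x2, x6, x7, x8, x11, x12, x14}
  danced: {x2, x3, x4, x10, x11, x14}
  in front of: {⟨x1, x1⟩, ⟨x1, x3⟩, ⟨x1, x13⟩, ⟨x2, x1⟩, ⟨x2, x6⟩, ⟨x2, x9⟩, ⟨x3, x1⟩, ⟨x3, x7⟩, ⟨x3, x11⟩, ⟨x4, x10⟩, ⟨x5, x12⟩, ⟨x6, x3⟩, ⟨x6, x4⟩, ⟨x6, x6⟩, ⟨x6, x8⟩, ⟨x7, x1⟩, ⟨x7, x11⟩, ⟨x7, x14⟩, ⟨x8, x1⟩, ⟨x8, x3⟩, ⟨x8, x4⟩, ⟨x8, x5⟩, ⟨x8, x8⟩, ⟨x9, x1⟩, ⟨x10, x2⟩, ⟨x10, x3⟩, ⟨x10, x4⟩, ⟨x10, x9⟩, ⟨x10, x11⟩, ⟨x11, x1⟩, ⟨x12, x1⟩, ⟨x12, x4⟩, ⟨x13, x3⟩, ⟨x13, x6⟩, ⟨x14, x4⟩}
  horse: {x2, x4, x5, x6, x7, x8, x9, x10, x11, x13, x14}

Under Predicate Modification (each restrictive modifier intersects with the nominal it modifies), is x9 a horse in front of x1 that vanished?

no

⟦in front of x1⟧ = {x : ⟨x, x1⟩ ∈ ⟦in front of⟧} = {x1, x2, x3, x7, x8, x9, x11, x12}
⟦that vanished⟧ = ⟦vanished⟧ = {x2, x6, x7, x8, x11, x12, x14}
⟦horse⟧ = {x2, x4, x5, x6, x7, x8, x9, x10, x11, x13, x14}
… ∩ ⟦in front of x1⟧ = {x2, x4, x5, x6, x7, x8, x9, x10, x11, x13, x14} ∩ {x1, x2, x3, x7, x8, x9, x11, x12} = {x2, x7, x8, x9, x11}
… ∩ ⟦that vanished⟧ = {x2, x7, x8, x9, x11} ∩ {x2, x6, x7, x8, x11, x12, x14} = {x2, x7, x8, x11}
⟦horse in front of x1 that vanished⟧ = {x2, x7, x8, x11}; x9 ∉ this set.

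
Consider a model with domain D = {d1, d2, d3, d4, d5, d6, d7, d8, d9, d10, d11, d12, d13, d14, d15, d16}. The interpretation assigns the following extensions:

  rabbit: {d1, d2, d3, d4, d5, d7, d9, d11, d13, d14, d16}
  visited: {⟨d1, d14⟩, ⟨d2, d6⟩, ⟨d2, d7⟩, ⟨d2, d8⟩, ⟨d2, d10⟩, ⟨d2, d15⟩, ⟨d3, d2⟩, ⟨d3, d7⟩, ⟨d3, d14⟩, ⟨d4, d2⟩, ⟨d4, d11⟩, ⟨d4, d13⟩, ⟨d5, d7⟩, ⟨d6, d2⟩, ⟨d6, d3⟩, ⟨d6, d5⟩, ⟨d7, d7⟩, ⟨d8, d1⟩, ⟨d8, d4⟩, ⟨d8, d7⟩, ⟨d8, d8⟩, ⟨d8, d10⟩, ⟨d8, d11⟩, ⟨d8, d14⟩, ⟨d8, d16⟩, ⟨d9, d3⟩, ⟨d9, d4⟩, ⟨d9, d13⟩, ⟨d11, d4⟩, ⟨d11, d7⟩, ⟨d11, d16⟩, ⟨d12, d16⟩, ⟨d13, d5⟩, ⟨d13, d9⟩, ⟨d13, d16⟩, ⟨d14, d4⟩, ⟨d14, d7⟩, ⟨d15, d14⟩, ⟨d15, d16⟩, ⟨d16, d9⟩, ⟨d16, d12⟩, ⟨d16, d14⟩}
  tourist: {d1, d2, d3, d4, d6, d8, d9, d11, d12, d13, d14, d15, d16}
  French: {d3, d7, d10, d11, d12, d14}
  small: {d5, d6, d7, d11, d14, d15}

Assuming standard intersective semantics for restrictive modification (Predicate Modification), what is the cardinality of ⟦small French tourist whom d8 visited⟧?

2

⟦whom d8 visited⟧ = {x : ⟨d8, x⟩ ∈ ⟦visited⟧} = {d1, d4, d7, d8, d10, d11, d14, d16}
⟦tourist⟧ = {d1, d2, d3, d4, d6, d8, d9, d11, d12, d13, d14, d15, d16}
… ∩ ⟦whom d8 visited⟧ = {d1, d2, d3, d4, d6, d8, d9, d11, d12, d13, d14, d15, d16} ∩ {d1, d4, d7, d8, d10, d11, d14, d16} = {d1, d4, d8, d11, d14, d16}
… ∩ ⟦small⟧ = {d1, d4, d8, d11, d14, d16} ∩ {d5, d6, d7, d11, d14, d15} = {d11, d14}
… ∩ ⟦French⟧ = {d11, d14} ∩ {d3, d7, d10, d11, d12, d14} = {d11, d14}
⟦small French tourist whom d8 visited⟧ = {d11, d14}, so the cardinality is 2.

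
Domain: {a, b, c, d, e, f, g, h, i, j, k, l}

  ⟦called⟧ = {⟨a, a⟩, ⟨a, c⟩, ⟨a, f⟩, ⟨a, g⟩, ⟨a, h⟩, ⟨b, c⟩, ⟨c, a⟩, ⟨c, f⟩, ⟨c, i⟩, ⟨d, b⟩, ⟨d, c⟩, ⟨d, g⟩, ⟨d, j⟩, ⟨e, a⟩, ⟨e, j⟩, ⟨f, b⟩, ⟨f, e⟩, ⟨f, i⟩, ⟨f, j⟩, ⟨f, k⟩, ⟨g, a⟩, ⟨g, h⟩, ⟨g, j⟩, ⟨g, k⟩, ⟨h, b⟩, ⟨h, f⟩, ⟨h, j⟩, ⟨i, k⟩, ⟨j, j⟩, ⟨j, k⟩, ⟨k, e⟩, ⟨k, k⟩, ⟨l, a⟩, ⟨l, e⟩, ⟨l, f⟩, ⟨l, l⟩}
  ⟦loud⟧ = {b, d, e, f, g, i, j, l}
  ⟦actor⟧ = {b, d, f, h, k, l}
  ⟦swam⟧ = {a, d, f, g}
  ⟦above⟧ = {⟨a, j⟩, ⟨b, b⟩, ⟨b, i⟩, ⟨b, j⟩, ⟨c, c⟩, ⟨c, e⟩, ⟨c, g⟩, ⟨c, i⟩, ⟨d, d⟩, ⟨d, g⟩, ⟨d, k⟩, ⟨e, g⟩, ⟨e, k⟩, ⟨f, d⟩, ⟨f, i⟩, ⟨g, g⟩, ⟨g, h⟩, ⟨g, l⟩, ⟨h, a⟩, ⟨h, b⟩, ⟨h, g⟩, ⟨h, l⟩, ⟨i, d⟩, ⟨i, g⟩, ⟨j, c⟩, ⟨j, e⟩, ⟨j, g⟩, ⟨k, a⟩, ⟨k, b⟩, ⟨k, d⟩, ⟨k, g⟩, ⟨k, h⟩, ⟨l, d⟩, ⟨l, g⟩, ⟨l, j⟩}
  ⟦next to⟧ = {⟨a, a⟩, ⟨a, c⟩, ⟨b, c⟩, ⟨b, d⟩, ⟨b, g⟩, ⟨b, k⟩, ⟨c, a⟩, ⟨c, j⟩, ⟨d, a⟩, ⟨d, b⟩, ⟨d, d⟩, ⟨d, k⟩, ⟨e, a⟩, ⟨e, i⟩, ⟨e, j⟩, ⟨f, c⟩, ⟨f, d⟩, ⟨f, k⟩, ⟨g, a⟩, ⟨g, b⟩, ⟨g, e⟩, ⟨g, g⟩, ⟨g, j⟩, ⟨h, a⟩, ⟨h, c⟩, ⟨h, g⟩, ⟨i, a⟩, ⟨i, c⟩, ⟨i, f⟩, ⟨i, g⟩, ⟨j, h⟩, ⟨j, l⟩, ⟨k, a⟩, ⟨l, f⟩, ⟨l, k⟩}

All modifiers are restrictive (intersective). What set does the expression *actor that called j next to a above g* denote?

{d, h}

⟦that called j⟧ = {x : ⟨x, j⟩ ∈ ⟦called⟧} = {d, e, f, g, h, j}
⟦next to a⟧ = {x : ⟨x, a⟩ ∈ ⟦next to⟧} = {a, c, d, e, g, h, i, k}
⟦above g⟧ = {x : ⟨x, g⟩ ∈ ⟦above⟧} = {c, d, e, g, h, i, j, k, l}
⟦actor⟧ = {b, d, f, h, k, l}
… ∩ ⟦that called j⟧ = {b, d, f, h, k, l} ∩ {d, e, f, g, h, j} = {d, f, h}
… ∩ ⟦next to a⟧ = {d, f, h} ∩ {a, c, d, e, g, h, i, k} = {d, h}
… ∩ ⟦above g⟧ = {d, h} ∩ {c, d, e, g, h, i, j, k, l} = {d, h}
So ⟦actor that called j next to a above g⟧ = {d, h}.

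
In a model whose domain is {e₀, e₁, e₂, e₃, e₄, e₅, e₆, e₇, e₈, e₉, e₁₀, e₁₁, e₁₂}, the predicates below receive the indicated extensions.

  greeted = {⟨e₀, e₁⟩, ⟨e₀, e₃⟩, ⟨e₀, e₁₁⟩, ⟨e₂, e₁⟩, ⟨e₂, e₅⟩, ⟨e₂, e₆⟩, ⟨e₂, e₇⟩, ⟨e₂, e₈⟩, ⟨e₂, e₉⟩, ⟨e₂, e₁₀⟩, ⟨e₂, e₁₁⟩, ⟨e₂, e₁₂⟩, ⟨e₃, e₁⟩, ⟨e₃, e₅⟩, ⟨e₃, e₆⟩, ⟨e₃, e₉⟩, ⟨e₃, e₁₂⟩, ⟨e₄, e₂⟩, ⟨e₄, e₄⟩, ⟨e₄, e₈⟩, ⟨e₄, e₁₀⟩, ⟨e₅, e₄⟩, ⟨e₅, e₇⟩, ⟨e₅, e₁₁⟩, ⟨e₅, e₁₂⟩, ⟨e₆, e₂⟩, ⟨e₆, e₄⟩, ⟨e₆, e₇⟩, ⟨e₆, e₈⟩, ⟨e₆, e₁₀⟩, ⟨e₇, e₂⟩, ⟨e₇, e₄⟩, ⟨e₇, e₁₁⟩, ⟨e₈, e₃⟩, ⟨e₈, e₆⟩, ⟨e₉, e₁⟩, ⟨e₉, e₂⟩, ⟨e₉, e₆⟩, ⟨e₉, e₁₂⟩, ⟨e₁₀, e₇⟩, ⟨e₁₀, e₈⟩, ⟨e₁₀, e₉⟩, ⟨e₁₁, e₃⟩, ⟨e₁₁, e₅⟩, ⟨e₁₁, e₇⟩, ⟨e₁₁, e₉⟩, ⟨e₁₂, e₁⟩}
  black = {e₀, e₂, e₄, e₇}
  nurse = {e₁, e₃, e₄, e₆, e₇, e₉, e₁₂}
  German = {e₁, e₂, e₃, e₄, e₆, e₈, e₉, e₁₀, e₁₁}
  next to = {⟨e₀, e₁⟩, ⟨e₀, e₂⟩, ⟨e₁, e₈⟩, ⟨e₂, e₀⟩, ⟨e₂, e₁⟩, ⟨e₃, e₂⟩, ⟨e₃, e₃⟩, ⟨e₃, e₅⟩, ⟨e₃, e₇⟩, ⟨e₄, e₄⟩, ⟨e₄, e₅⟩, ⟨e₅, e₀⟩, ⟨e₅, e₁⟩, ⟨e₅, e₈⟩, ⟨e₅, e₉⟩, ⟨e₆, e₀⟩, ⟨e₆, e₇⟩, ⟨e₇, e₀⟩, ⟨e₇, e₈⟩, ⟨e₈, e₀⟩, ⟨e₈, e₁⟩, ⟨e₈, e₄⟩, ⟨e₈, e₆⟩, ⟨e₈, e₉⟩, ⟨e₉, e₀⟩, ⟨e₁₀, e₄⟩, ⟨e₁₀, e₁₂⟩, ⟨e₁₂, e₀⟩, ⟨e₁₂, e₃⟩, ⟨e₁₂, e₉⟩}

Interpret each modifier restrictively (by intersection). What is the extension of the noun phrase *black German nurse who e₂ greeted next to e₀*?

⟦who e₂ greeted⟧ = {x : ⟨e₂, x⟩ ∈ ⟦greeted⟧} = {e₁, e₅, e₆, e₇, e₈, e₉, e₁₀, e₁₁, e₁₂}
⟦next to e₀⟧ = {x : ⟨x, e₀⟩ ∈ ⟦next to⟧} = {e₂, e₅, e₆, e₇, e₈, e₉, e₁₂}
⟦nurse⟧ = {e₁, e₃, e₄, e₆, e₇, e₉, e₁₂}
… ∩ ⟦who e₂ greeted⟧ = {e₁, e₃, e₄, e₆, e₇, e₉, e₁₂} ∩ {e₁, e₅, e₆, e₇, e₈, e₉, e₁₀, e₁₁, e₁₂} = {e₁, e₆, e₇, e₉, e₁₂}
… ∩ ⟦next to e₀⟧ = {e₁, e₆, e₇, e₉, e₁₂} ∩ {e₂, e₅, e₆, e₇, e₈, e₉, e₁₂} = {e₆, e₇, e₉, e₁₂}
… ∩ ⟦black⟧ = {e₆, e₇, e₉, e₁₂} ∩ {e₀, e₂, e₄, e₇} = {e₇}
… ∩ ⟦German⟧ = {e₇} ∩ {e₁, e₂, e₃, e₄, e₆, e₈, e₉, e₁₀, e₁₁} = ∅
So ⟦black German nurse who e₂ greeted next to e₀⟧ = {}.

{}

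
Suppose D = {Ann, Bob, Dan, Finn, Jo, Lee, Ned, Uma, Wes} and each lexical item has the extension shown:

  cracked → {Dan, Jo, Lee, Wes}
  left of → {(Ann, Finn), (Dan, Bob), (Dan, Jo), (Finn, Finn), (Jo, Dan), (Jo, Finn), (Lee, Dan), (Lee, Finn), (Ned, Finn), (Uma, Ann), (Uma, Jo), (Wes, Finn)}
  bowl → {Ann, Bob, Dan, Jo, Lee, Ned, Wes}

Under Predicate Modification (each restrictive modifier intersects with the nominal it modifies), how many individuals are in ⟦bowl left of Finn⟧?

⟦left of Finn⟧ = {x : ⟨x, Finn⟩ ∈ ⟦left of⟧} = {Ann, Finn, Jo, Lee, Ned, Wes}
⟦bowl⟧ = {Ann, Bob, Dan, Jo, Lee, Ned, Wes}
… ∩ ⟦left of Finn⟧ = {Ann, Bob, Dan, Jo, Lee, Ned, Wes} ∩ {Ann, Finn, Jo, Lee, Ned, Wes} = {Ann, Jo, Lee, Ned, Wes}
⟦bowl left of Finn⟧ = {Ann, Jo, Lee, Ned, Wes}, so the cardinality is 5.

5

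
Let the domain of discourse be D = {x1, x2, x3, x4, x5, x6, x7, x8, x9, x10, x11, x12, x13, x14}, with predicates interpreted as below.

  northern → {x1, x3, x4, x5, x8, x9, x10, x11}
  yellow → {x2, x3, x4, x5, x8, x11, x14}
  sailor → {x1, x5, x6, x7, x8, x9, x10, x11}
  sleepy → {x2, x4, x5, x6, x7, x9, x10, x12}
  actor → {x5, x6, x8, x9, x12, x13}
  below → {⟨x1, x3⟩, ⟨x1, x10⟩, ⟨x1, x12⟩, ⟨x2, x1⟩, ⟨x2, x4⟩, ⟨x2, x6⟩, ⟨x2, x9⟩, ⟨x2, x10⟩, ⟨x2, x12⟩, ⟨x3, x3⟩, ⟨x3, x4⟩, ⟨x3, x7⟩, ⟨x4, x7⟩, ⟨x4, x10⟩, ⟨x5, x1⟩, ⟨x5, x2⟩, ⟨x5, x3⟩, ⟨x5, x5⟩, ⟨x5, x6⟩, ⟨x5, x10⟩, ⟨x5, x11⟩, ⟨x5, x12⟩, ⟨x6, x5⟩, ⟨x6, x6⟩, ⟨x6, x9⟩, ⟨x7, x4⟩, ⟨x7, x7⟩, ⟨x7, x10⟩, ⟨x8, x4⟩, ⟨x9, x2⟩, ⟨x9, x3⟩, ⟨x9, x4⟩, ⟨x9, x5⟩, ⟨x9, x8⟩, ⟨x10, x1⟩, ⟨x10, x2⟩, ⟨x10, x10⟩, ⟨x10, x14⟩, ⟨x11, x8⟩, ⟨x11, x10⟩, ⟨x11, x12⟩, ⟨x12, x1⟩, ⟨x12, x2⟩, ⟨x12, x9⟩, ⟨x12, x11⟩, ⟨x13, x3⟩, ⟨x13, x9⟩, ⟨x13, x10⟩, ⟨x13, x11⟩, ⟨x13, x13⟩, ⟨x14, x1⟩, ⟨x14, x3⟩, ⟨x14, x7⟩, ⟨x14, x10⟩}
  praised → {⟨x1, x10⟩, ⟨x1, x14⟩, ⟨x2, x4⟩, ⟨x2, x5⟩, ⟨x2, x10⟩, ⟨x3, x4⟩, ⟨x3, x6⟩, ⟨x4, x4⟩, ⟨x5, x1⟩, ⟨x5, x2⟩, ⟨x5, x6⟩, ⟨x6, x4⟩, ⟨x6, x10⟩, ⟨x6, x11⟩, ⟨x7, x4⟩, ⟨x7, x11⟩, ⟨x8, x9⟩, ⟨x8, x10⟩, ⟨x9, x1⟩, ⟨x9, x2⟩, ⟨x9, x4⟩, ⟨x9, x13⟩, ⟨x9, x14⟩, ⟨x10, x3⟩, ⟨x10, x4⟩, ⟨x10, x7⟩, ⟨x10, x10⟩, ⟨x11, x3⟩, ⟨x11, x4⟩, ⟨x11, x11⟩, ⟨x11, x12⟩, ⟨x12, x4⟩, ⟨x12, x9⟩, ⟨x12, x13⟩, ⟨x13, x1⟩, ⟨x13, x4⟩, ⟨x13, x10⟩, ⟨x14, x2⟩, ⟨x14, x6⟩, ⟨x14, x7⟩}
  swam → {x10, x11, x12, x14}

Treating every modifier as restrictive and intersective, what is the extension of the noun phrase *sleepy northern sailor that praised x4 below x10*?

⟦that praised x4⟧ = {x : ⟨x, x4⟩ ∈ ⟦praised⟧} = {x2, x3, x4, x6, x7, x9, x10, x11, x12, x13}
⟦below x10⟧ = {x : ⟨x, x10⟩ ∈ ⟦below⟧} = {x1, x2, x4, x5, x7, x10, x11, x13, x14}
⟦sailor⟧ = {x1, x5, x6, x7, x8, x9, x10, x11}
… ∩ ⟦that praised x4⟧ = {x1, x5, x6, x7, x8, x9, x10, x11} ∩ {x2, x3, x4, x6, x7, x9, x10, x11, x12, x13} = {x6, x7, x9, x10, x11}
… ∩ ⟦below x10⟧ = {x6, x7, x9, x10, x11} ∩ {x1, x2, x4, x5, x7, x10, x11, x13, x14} = {x7, x10, x11}
… ∩ ⟦sleepy⟧ = {x7, x10, x11} ∩ {x2, x4, x5, x6, x7, x9, x10, x12} = {x7, x10}
… ∩ ⟦northern⟧ = {x7, x10} ∩ {x1, x3, x4, x5, x8, x9, x10, x11} = {x10}
So ⟦sleepy northern sailor that praised x4 below x10⟧ = {x10}.

{x10}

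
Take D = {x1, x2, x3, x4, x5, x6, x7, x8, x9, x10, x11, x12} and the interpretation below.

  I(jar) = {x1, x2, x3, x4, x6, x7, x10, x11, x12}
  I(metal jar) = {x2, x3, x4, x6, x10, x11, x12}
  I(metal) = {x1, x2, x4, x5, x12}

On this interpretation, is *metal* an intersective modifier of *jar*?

⟦metal⟧ ∩ ⟦jar⟧ = {x1, x2, x4, x5, x12} ∩ {x1, x2, x3, x4, x6, x7, x10, x11, x12} = {x1, x2, x4, x12}
Observed ⟦metal jar⟧ = {x2, x3, x4, x6, x10, x11, x12}.
These differ, so the modifier is not intersective in this model.

no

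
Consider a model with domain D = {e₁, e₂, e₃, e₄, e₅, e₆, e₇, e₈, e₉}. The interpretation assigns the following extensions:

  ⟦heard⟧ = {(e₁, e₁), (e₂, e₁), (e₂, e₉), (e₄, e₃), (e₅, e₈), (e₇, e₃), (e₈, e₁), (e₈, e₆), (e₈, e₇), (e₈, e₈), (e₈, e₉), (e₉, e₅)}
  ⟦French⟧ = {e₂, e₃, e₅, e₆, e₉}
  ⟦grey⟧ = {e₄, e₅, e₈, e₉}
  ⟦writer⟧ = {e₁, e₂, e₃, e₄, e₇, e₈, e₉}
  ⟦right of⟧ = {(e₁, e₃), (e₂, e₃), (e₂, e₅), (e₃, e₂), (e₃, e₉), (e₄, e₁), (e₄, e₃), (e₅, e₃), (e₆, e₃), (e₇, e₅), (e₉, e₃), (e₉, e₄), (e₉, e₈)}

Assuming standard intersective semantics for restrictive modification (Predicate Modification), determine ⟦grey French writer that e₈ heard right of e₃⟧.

⟦that e₈ heard⟧ = {x : ⟨e₈, x⟩ ∈ ⟦heard⟧} = {e₁, e₆, e₇, e₈, e₉}
⟦right of e₃⟧ = {x : ⟨x, e₃⟩ ∈ ⟦right of⟧} = {e₁, e₂, e₄, e₅, e₆, e₉}
⟦writer⟧ = {e₁, e₂, e₃, e₄, e₇, e₈, e₉}
… ∩ ⟦that e₈ heard⟧ = {e₁, e₂, e₃, e₄, e₇, e₈, e₉} ∩ {e₁, e₆, e₇, e₈, e₉} = {e₁, e₇, e₈, e₉}
… ∩ ⟦right of e₃⟧ = {e₁, e₇, e₈, e₉} ∩ {e₁, e₂, e₄, e₅, e₆, e₉} = {e₁, e₉}
… ∩ ⟦grey⟧ = {e₁, e₉} ∩ {e₄, e₅, e₈, e₉} = {e₉}
… ∩ ⟦French⟧ = {e₉} ∩ {e₂, e₃, e₅, e₆, e₉} = {e₉}
So ⟦grey French writer that e₈ heard right of e₃⟧ = {e₉}.

{e₉}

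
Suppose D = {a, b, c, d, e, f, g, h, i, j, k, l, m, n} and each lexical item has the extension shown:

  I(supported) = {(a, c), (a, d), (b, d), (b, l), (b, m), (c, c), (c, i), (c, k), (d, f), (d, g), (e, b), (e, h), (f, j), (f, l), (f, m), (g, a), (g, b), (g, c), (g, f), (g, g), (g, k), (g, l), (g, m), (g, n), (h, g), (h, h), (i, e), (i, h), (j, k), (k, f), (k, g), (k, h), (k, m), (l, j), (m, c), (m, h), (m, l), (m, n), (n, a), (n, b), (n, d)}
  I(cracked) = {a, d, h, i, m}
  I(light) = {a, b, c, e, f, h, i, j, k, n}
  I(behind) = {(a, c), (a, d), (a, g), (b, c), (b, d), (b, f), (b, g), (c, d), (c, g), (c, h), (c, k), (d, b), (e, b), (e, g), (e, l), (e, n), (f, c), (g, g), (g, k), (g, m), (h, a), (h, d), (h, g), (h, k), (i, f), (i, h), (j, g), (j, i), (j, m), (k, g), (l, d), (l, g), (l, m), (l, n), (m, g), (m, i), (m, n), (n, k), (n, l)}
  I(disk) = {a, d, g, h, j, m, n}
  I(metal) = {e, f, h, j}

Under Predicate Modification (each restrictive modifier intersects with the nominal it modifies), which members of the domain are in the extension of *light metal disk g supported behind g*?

{}

⟦g supported⟧ = {x : ⟨g, x⟩ ∈ ⟦supported⟧} = {a, b, c, f, g, k, l, m, n}
⟦behind g⟧ = {x : ⟨x, g⟩ ∈ ⟦behind⟧} = {a, b, c, e, g, h, j, k, l, m}
⟦disk⟧ = {a, d, g, h, j, m, n}
… ∩ ⟦g supported⟧ = {a, d, g, h, j, m, n} ∩ {a, b, c, f, g, k, l, m, n} = {a, g, m, n}
… ∩ ⟦behind g⟧ = {a, g, m, n} ∩ {a, b, c, e, g, h, j, k, l, m} = {a, g, m}
… ∩ ⟦light⟧ = {a, g, m} ∩ {a, b, c, e, f, h, i, j, k, n} = {a}
… ∩ ⟦metal⟧ = {a} ∩ {e, f, h, j} = ∅
So ⟦light metal disk g supported behind g⟧ = {}.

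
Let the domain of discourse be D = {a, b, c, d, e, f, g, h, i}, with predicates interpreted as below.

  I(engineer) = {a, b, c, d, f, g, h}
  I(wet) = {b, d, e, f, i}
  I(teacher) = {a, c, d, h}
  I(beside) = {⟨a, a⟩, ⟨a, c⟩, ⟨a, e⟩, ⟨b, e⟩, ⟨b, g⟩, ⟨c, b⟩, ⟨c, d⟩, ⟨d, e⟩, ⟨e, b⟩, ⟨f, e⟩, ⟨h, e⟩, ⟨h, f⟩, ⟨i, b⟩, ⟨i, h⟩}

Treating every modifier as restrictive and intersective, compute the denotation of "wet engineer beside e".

⟦beside e⟧ = {x : ⟨x, e⟩ ∈ ⟦beside⟧} = {a, b, d, f, h}
⟦engineer⟧ = {a, b, c, d, f, g, h}
… ∩ ⟦beside e⟧ = {a, b, c, d, f, g, h} ∩ {a, b, d, f, h} = {a, b, d, f, h}
… ∩ ⟦wet⟧ = {a, b, d, f, h} ∩ {b, d, e, f, i} = {b, d, f}
So ⟦wet engineer beside e⟧ = {b, d, f}.

{b, d, f}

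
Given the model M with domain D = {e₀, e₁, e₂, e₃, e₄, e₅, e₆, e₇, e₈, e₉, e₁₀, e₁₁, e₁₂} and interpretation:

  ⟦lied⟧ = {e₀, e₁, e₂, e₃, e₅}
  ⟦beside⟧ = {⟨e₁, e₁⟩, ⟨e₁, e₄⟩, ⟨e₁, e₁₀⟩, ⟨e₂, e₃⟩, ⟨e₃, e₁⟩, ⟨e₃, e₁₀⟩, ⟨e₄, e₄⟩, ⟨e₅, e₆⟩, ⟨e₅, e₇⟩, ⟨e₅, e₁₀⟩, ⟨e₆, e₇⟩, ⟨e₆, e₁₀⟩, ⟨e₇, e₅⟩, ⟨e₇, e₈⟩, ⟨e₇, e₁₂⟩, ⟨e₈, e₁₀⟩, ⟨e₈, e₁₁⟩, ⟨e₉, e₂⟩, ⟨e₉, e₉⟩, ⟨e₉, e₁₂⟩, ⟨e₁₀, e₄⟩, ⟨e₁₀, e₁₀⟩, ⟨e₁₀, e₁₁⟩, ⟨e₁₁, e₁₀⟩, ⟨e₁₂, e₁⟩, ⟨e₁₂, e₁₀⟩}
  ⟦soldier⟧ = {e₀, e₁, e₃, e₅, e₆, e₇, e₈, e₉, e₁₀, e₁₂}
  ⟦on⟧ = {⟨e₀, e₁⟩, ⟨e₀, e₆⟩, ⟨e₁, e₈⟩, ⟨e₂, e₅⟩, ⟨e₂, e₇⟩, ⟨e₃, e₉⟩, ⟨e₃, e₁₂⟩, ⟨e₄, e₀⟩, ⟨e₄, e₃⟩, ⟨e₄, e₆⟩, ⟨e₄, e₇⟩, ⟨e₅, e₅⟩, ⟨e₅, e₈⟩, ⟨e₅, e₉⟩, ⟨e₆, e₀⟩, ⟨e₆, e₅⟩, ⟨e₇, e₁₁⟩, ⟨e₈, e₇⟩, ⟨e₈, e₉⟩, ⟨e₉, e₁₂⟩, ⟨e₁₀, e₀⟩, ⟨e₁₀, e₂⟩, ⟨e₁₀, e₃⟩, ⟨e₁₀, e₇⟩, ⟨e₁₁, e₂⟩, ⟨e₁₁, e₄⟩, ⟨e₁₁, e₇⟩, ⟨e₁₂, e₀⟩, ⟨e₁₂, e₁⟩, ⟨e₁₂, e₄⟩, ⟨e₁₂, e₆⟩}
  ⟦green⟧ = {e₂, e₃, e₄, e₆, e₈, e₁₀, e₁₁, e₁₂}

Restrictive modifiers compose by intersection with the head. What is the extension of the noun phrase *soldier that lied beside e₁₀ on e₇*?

⟦that lied⟧ = ⟦lied⟧ = {e₀, e₁, e₂, e₃, e₅}
⟦beside e₁₀⟧ = {x : ⟨x, e₁₀⟩ ∈ ⟦beside⟧} = {e₁, e₃, e₅, e₆, e₈, e₁₀, e₁₁, e₁₂}
⟦on e₇⟧ = {x : ⟨x, e₇⟩ ∈ ⟦on⟧} = {e₂, e₄, e₈, e₁₀, e₁₁}
⟦soldier⟧ = {e₀, e₁, e₃, e₅, e₆, e₇, e₈, e₉, e₁₀, e₁₂}
… ∩ ⟦that lied⟧ = {e₀, e₁, e₃, e₅, e₆, e₇, e₈, e₉, e₁₀, e₁₂} ∩ {e₀, e₁, e₂, e₃, e₅} = {e₀, e₁, e₃, e₅}
… ∩ ⟦beside e₁₀⟧ = {e₀, e₁, e₃, e₅} ∩ {e₁, e₃, e₅, e₆, e₈, e₁₀, e₁₁, e₁₂} = {e₁, e₃, e₅}
… ∩ ⟦on e₇⟧ = {e₁, e₃, e₅} ∩ {e₂, e₄, e₈, e₁₀, e₁₁} = ∅
So ⟦soldier that lied beside e₁₀ on e₇⟧ = {}.

{}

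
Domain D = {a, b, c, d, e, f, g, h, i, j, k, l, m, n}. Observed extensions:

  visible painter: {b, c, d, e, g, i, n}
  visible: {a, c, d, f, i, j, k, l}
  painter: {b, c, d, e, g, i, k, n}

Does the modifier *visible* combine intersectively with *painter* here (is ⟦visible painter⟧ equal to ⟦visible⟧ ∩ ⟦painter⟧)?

no

⟦visible⟧ ∩ ⟦painter⟧ = {a, c, d, f, i, j, k, l} ∩ {b, c, d, e, g, i, k, n} = {c, d, i, k}
Observed ⟦visible painter⟧ = {b, c, d, e, g, i, n}.
These differ, so the modifier is not intersective in this model.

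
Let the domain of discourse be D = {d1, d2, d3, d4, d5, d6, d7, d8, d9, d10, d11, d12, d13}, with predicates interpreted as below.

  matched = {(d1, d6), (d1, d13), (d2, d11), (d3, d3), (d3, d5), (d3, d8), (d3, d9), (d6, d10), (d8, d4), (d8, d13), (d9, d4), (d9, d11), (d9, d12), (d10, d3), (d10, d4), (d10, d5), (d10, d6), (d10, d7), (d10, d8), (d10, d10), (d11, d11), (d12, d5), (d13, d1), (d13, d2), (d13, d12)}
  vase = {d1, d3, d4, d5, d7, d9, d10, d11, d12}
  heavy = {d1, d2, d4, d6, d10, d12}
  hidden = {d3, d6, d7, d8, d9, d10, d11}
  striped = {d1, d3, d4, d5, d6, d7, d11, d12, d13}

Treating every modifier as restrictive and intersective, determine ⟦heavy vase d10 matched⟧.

⟦d10 matched⟧ = {x : ⟨d10, x⟩ ∈ ⟦matched⟧} = {d3, d4, d5, d6, d7, d8, d10}
⟦vase⟧ = {d1, d3, d4, d5, d7, d9, d10, d11, d12}
… ∩ ⟦d10 matched⟧ = {d1, d3, d4, d5, d7, d9, d10, d11, d12} ∩ {d3, d4, d5, d6, d7, d8, d10} = {d3, d4, d5, d7, d10}
… ∩ ⟦heavy⟧ = {d3, d4, d5, d7, d10} ∩ {d1, d2, d4, d6, d10, d12} = {d4, d10}
So ⟦heavy vase d10 matched⟧ = {d4, d10}.

{d4, d10}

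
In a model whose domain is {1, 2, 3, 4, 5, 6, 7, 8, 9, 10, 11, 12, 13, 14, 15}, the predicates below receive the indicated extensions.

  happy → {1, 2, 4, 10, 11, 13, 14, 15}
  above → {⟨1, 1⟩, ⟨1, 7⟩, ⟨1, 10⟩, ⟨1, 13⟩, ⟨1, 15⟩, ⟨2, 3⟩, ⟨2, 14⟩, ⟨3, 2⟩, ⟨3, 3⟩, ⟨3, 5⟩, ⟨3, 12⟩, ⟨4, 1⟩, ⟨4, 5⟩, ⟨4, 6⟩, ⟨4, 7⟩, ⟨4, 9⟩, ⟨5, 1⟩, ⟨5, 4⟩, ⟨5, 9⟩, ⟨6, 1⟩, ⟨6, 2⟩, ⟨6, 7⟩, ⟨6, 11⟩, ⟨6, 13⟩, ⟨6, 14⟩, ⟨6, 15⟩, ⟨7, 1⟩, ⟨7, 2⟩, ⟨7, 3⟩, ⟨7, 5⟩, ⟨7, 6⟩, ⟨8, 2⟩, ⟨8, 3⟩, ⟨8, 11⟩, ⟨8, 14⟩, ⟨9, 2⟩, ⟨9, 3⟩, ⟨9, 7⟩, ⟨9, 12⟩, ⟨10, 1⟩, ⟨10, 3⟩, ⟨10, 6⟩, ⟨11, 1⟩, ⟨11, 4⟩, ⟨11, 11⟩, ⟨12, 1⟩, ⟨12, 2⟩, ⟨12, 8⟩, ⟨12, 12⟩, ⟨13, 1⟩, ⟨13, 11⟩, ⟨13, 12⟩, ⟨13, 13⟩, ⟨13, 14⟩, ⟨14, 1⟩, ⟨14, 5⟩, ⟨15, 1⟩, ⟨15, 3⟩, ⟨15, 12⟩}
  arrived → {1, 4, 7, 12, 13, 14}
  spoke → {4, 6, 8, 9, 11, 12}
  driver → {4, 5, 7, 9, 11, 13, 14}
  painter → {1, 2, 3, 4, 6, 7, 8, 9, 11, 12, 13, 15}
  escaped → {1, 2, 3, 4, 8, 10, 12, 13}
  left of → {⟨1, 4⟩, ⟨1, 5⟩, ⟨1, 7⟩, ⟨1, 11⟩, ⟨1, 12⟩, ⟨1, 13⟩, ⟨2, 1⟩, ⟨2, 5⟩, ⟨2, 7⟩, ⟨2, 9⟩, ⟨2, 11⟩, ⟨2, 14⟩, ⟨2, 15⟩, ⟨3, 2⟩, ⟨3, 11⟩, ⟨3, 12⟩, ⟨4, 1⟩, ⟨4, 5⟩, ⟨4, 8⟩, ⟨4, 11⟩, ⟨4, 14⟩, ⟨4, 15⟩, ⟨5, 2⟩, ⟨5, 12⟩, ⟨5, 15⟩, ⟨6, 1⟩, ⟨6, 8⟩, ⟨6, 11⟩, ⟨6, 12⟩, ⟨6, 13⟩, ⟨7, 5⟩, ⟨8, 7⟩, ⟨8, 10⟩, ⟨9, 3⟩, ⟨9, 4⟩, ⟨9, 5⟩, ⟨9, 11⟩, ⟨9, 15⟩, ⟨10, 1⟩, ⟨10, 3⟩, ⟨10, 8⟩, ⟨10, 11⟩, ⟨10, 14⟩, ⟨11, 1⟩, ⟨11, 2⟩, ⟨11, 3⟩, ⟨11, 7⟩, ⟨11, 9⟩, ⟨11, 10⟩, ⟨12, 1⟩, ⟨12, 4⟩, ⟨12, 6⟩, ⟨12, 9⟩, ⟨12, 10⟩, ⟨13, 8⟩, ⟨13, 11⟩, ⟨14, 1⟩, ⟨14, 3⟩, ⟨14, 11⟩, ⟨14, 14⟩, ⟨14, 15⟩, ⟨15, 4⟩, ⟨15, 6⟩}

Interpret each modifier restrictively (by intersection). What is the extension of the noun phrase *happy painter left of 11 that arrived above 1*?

{1, 4, 13}

⟦left of 11⟧ = {x : ⟨x, 11⟩ ∈ ⟦left of⟧} = {1, 2, 3, 4, 6, 9, 10, 13, 14}
⟦that arrived⟧ = ⟦arrived⟧ = {1, 4, 7, 12, 13, 14}
⟦above 1⟧ = {x : ⟨x, 1⟩ ∈ ⟦above⟧} = {1, 4, 5, 6, 7, 10, 11, 12, 13, 14, 15}
⟦painter⟧ = {1, 2, 3, 4, 6, 7, 8, 9, 11, 12, 13, 15}
… ∩ ⟦left of 11⟧ = {1, 2, 3, 4, 6, 7, 8, 9, 11, 12, 13, 15} ∩ {1, 2, 3, 4, 6, 9, 10, 13, 14} = {1, 2, 3, 4, 6, 9, 13}
… ∩ ⟦that arrived⟧ = {1, 2, 3, 4, 6, 9, 13} ∩ {1, 4, 7, 12, 13, 14} = {1, 4, 13}
… ∩ ⟦above 1⟧ = {1, 4, 13} ∩ {1, 4, 5, 6, 7, 10, 11, 12, 13, 14, 15} = {1, 4, 13}
… ∩ ⟦happy⟧ = {1, 4, 13} ∩ {1, 2, 4, 10, 11, 13, 14, 15} = {1, 4, 13}
So ⟦happy painter left of 11 that arrived above 1⟧ = {1, 4, 13}.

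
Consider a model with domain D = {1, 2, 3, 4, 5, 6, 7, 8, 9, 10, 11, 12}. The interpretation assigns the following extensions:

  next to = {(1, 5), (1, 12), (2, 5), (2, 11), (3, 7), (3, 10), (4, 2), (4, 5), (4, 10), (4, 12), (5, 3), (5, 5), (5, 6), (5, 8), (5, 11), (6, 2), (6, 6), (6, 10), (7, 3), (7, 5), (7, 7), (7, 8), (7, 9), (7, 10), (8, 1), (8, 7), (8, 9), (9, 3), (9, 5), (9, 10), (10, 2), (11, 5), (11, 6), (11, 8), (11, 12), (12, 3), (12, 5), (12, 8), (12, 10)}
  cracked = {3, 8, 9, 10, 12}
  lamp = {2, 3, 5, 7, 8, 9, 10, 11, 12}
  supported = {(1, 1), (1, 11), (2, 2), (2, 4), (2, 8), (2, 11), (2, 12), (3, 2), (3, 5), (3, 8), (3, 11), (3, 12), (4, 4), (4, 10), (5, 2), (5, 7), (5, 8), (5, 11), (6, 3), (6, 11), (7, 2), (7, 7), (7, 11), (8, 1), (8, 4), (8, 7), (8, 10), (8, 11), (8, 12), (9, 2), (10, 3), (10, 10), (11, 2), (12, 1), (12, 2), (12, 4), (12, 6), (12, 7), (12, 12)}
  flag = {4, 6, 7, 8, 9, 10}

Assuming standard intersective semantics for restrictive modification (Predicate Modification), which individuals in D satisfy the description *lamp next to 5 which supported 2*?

{2, 5, 7, 9, 11, 12}

⟦next to 5⟧ = {x : ⟨x, 5⟩ ∈ ⟦next to⟧} = {1, 2, 4, 5, 7, 9, 11, 12}
⟦which supported 2⟧ = {x : ⟨x, 2⟩ ∈ ⟦supported⟧} = {2, 3, 5, 7, 9, 11, 12}
⟦lamp⟧ = {2, 3, 5, 7, 8, 9, 10, 11, 12}
… ∩ ⟦next to 5⟧ = {2, 3, 5, 7, 8, 9, 10, 11, 12} ∩ {1, 2, 4, 5, 7, 9, 11, 12} = {2, 5, 7, 9, 11, 12}
… ∩ ⟦which supported 2⟧ = {2, 5, 7, 9, 11, 12} ∩ {2, 3, 5, 7, 9, 11, 12} = {2, 5, 7, 9, 11, 12}
So ⟦lamp next to 5 which supported 2⟧ = {2, 5, 7, 9, 11, 12}.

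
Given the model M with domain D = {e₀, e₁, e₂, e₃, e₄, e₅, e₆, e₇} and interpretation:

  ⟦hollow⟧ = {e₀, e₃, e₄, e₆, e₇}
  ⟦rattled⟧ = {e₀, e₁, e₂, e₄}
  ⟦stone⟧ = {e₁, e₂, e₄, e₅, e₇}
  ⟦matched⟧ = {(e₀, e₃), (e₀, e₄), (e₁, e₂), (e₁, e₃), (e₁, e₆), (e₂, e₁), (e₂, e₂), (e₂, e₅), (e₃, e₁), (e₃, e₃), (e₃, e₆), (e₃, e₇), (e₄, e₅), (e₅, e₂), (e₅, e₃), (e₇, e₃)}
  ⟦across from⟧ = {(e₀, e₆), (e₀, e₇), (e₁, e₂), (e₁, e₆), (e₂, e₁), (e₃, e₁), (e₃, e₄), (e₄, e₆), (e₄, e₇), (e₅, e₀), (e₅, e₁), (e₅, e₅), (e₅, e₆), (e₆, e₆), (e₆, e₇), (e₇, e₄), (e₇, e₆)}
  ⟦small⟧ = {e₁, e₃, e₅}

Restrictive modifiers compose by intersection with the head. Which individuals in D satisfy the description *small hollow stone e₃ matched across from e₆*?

{ }

⟦e₃ matched⟧ = {x : ⟨e₃, x⟩ ∈ ⟦matched⟧} = {e₁, e₃, e₆, e₇}
⟦across from e₆⟧ = {x : ⟨x, e₆⟩ ∈ ⟦across from⟧} = {e₀, e₁, e₄, e₅, e₆, e₇}
⟦stone⟧ = {e₁, e₂, e₄, e₅, e₇}
… ∩ ⟦e₃ matched⟧ = {e₁, e₂, e₄, e₅, e₇} ∩ {e₁, e₃, e₆, e₇} = {e₁, e₇}
… ∩ ⟦across from e₆⟧ = {e₁, e₇} ∩ {e₀, e₁, e₄, e₅, e₆, e₇} = {e₁, e₇}
… ∩ ⟦small⟧ = {e₁, e₇} ∩ {e₁, e₃, e₅} = {e₁}
… ∩ ⟦hollow⟧ = {e₁} ∩ {e₀, e₃, e₄, e₆, e₇} = ∅
So ⟦small hollow stone e₃ matched across from e₆⟧ = { }.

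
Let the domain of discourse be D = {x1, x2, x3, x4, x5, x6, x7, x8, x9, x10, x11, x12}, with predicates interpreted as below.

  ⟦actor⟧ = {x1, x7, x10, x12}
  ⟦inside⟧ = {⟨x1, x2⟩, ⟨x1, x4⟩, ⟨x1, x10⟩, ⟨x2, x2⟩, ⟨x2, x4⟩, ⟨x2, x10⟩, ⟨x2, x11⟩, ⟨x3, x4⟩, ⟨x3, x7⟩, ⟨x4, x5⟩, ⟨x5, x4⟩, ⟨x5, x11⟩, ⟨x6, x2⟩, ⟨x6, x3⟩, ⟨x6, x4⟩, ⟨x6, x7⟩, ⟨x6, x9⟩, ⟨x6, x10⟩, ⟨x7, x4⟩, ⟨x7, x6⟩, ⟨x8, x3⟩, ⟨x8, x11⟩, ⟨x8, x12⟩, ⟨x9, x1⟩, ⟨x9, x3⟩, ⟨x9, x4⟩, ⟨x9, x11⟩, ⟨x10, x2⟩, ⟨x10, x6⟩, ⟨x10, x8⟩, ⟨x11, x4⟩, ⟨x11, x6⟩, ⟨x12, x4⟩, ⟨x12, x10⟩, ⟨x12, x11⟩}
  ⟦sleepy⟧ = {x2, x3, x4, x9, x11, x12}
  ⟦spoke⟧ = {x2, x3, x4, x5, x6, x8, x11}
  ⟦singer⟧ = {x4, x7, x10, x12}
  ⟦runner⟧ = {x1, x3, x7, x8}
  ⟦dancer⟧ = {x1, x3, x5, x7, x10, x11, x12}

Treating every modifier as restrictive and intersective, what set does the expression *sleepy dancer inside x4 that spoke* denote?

{x3, x11}

⟦inside x4⟧ = {x : ⟨x, x4⟩ ∈ ⟦inside⟧} = {x1, x2, x3, x5, x6, x7, x9, x11, x12}
⟦that spoke⟧ = ⟦spoke⟧ = {x2, x3, x4, x5, x6, x8, x11}
⟦dancer⟧ = {x1, x3, x5, x7, x10, x11, x12}
… ∩ ⟦inside x4⟧ = {x1, x3, x5, x7, x10, x11, x12} ∩ {x1, x2, x3, x5, x6, x7, x9, x11, x12} = {x1, x3, x5, x7, x11, x12}
… ∩ ⟦that spoke⟧ = {x1, x3, x5, x7, x11, x12} ∩ {x2, x3, x4, x5, x6, x8, x11} = {x3, x5, x11}
… ∩ ⟦sleepy⟧ = {x3, x5, x11} ∩ {x2, x3, x4, x9, x11, x12} = {x3, x11}
So ⟦sleepy dancer inside x4 that spoke⟧ = {x3, x11}.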